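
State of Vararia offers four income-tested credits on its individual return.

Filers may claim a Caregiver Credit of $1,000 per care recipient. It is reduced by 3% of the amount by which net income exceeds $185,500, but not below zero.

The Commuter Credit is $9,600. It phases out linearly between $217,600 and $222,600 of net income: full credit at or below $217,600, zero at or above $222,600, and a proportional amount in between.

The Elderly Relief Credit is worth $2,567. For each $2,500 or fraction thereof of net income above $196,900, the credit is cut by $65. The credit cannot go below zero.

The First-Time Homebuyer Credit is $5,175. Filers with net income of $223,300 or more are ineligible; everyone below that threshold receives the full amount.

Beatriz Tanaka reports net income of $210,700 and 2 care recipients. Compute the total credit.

$18,196

Caregiver Credit: base = 2 × $1,000 = $2,000. 3% of the $25,200 excess over $185,500 is $756; credit = $2,000 − $756 = $1,244.
Commuter Credit: $210,700 is at or below the $217,600 threshold, so the full $9,600 applies.
Elderly Relief Credit: income exceeds $196,900 by $13,800, which is 6 full-or-partial $2,500 increments; reduction = 6 × $65 = $390, leaving $2,177.
First-Time Homebuyer Credit: $210,700 is below the $223,300 cutoff, so the full $5,175 applies.
Total: $1,244 + $9,600 + $2,177 + $5,175 = $18,196.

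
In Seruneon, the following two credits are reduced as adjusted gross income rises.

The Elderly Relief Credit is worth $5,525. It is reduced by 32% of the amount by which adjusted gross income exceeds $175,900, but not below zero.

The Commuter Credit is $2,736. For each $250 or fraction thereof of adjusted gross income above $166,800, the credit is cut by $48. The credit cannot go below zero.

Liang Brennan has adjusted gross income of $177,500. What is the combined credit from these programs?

Elderly Relief Credit: 32% of the $1,600 excess over $175,900 is $512; credit = $5,525 − $512 = $5,013.
Commuter Credit: income exceeds $166,800 by $10,700, which is 43 full-or-partial $250 increments; reduction = 43 × $48 = $2,064, leaving $672.
Total: $5,013 + $672 = $5,685.

$5,685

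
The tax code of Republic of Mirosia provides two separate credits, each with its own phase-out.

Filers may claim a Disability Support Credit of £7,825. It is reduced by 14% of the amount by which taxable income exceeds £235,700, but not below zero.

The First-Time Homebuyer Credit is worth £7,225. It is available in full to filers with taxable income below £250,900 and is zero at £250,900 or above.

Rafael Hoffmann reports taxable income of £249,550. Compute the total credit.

Disability Support Credit: 14% of the £13,850 excess over £235,700 is £1,939; credit = £7,825 − £1,939 = £5,886.
First-Time Homebuyer Credit: £249,550 is below the £250,900 cutoff, so the full £7,225 applies.
Total: £5,886 + £7,225 = £13,111.

£13,111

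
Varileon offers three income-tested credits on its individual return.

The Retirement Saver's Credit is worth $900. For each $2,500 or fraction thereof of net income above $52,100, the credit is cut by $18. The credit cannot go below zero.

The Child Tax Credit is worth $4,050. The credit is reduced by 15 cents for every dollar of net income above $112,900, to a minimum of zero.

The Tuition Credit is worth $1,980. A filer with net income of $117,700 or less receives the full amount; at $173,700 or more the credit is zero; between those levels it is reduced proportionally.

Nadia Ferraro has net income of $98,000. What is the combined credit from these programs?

$6,588

Retirement Saver's Credit: income exceeds $52,100 by $45,900, which is 19 full-or-partial $2,500 increments; reduction = 19 × $18 = $342, leaving $558.
Child Tax Credit: $98,000 is at or below the $112,900 threshold, so the full $4,050 applies.
Tuition Credit: $98,000 is at or below the $117,700 threshold, so the full $1,980 applies.
Total: $558 + $4,050 + $1,980 = $6,588.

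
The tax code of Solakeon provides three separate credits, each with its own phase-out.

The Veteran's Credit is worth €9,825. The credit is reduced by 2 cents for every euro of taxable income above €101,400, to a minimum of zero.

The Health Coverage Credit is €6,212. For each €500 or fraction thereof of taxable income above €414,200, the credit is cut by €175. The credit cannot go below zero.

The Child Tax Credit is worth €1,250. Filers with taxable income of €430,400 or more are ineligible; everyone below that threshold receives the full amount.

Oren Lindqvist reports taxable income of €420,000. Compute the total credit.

Veteran's Credit: 2% of the €318,600 excess over €101,400 is €6,372; credit = €9,825 − €6,372 = €3,453.
Health Coverage Credit: income exceeds €414,200 by €5,800, which is 12 full-or-partial €500 increments; reduction = 12 × €175 = €2,100, leaving €4,112.
Child Tax Credit: €420,000 is below the €430,400 cutoff, so the full €1,250 applies.
Total: €3,453 + €4,112 + €1,250 = €8,815.

€8,815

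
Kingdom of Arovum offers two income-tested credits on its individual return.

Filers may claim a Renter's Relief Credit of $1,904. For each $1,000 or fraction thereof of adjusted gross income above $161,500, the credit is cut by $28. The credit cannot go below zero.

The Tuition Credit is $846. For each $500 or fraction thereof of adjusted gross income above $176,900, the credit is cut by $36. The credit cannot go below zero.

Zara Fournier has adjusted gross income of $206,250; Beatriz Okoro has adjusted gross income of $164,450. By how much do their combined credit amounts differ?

$2,022

Zara ($206,250): Renter's Relief Credit: income exceeds $161,500 by $44,750, which is 45 full-or-partial $1,000 increments; reduction = 45 × $28 = $1,260, leaving $644. Tuition Credit: income exceeds $176,900 by $29,350 → 59 increments × $36 = $2,124 ≥ base, so the credit is $0. total $644 + $0 = $644
Beatriz ($164,450): Renter's Relief Credit: income exceeds $161,500 by $2,950, which is 3 full-or-partial $1,000 increments; reduction = 3 × $28 = $84, leaving $1,820. Tuition Credit: $164,450 is at or below the $176,900 threshold, so the full $846 applies. total $1,820 + $846 = $2,666
Difference: |$644 − $2,666| = $2,022.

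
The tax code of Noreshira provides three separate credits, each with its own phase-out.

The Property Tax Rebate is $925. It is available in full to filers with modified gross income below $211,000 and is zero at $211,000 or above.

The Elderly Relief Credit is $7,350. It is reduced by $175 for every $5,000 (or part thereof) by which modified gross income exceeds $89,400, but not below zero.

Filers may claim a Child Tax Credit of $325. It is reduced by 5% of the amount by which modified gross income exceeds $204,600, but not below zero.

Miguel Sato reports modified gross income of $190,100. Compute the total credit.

Property Tax Rebate: $190,100 is below the $211,000 cutoff, so the full $925 applies.
Elderly Relief Credit: income exceeds $89,400 by $100,700, which is 21 full-or-partial $5,000 increments; reduction = 21 × $175 = $3,675, leaving $3,675.
Child Tax Credit: $190,100 is at or below the $204,600 threshold, so the full $325 applies.
Total: $925 + $3,675 + $325 = $4,925.

$4,925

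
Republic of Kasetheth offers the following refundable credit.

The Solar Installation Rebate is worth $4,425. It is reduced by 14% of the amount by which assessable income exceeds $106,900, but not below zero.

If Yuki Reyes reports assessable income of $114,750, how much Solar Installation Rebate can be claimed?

Solar Installation Rebate: 14% of the $7,850 excess over $106,900 is $1,099; credit = $4,425 − $1,099 = $3,326.

$3,326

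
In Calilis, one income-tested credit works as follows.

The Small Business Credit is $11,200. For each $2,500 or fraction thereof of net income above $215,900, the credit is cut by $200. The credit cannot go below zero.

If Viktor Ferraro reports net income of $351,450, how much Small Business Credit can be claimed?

$200

Small Business Credit: income exceeds $215,900 by $135,550, which is 55 full-or-partial $2,500 increments; reduction = 55 × $200 = $11,000, leaving $200.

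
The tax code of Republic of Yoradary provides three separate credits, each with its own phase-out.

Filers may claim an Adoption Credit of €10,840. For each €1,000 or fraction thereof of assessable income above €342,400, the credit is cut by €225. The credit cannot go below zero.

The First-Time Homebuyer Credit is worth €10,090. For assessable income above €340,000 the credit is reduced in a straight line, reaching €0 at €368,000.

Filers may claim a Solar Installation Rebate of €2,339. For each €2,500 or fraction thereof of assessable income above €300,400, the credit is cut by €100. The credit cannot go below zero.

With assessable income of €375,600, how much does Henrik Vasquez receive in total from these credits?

Adoption Credit: income exceeds €342,400 by €33,200, which is 34 full-or-partial €1,000 increments; reduction = 34 × €225 = €7,650, leaving €3,190.
First-Time Homebuyer Credit: €375,600 is at or above €368,000, so the credit is €0.
Solar Installation Rebate: income exceeds €300,400 by €75,200 → 31 increments × €100 = €3,100 ≥ base, so the credit is €0.
Total: €3,190 + €0 + €0 = €3,190.

€3,190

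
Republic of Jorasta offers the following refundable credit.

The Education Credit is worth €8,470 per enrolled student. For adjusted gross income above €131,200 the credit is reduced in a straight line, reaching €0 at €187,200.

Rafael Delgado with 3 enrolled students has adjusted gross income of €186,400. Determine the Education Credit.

€363

Education Credit: base = 3 × €8,470 = €25,410. €186,400 is €55,200 into a €56,000 phase-out range, leaving 800/56,000 of the credit: €25,410 × 800/56,000 = €363.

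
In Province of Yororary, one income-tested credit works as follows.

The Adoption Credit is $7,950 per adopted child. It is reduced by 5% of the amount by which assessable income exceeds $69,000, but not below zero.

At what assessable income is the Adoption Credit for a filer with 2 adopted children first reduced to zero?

Full credit = 2 × $7,950 = $15,900.
The credit falls by 5% of each dollar above $69,000, so it reaches zero when the excess is $15,900 / 5% = $318,000: income = $69,000 + $318,000 = $387,000.

$387,000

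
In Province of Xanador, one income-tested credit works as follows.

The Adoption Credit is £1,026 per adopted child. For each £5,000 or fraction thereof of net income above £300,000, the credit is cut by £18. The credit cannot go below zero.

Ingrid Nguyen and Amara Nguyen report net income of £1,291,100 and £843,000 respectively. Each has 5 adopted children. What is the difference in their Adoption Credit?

Ingrid (£1,291,100): Adoption Credit: base = 5 × £1,026 = £5,130. income exceeds £300,000 by £991,100, which is 199 full-or-partial £5,000 increments; reduction = 199 × £18 = £3,582, leaving £1,548.
Amara (£843,000): Adoption Credit: base = 5 × £1,026 = £5,130. income exceeds £300,000 by £543,000, which is 109 full-or-partial £5,000 increments; reduction = 109 × £18 = £1,962, leaving £3,168.
Difference: |£1,548 − £3,168| = £1,620.

£1,620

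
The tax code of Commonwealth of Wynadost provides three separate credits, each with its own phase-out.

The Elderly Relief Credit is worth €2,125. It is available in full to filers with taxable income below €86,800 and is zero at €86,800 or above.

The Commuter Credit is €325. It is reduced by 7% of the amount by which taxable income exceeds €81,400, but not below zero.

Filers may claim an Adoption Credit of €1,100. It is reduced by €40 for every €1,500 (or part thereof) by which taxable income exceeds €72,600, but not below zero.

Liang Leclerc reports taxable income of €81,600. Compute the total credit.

Elderly Relief Credit: €81,600 is below the €86,800 cutoff, so the full €2,125 applies.
Commuter Credit: 7% of the €200 excess over €81,400 is €14; credit = €325 − €14 = €311.
Adoption Credit: income exceeds €72,600 by €9,000, which is 6 full-or-partial €1,500 increments; reduction = 6 × €40 = €240, leaving €860.
Total: €2,125 + €311 + €860 = €3,296.

€3,296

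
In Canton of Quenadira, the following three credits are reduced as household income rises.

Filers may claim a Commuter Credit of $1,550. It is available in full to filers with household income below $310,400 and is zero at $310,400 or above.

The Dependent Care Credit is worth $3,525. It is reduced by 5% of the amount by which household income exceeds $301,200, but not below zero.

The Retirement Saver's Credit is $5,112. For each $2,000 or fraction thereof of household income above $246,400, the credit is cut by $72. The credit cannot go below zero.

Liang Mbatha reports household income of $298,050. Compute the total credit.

Commuter Credit: $298,050 is below the $310,400 cutoff, so the full $1,550 applies.
Dependent Care Credit: $298,050 is at or below the $301,200 threshold, so the full $3,525 applies.
Retirement Saver's Credit: income exceeds $246,400 by $51,650, which is 26 full-or-partial $2,000 increments; reduction = 26 × $72 = $1,872, leaving $3,240.
Total: $1,550 + $3,525 + $3,240 = $8,315.

$8,315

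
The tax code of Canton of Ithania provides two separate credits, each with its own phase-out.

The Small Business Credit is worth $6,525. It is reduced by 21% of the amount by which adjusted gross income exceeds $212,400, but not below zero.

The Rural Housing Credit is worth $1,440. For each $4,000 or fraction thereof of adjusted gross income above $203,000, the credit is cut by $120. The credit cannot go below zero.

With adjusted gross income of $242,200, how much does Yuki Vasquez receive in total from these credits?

$507

Small Business Credit: 21% of the $29,800 excess over $212,400 is $6,258; credit = $6,525 − $6,258 = $267.
Rural Housing Credit: income exceeds $203,000 by $39,200, which is 10 full-or-partial $4,000 increments; reduction = 10 × $120 = $1,200, leaving $240.
Total: $267 + $240 = $507.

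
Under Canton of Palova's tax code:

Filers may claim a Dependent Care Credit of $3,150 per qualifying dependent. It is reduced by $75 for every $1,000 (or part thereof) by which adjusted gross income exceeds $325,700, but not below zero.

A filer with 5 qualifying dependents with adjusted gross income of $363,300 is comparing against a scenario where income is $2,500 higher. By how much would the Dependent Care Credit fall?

At $363,300 — base = 5 × $3,150 = $15,750. income exceeds $325,700 by $37,600, which is 38 full-or-partial $1,000 increments; reduction = 38 × $75 = $2,850, leaving $12,900.
At $365,800 — base = 5 × $3,150 = $15,750. income exceeds $325,700 by $40,100, which is 41 full-or-partial $1,000 increments; reduction = 41 × $75 = $3,075, leaving $12,675.
Lost: $12,900 − $12,675 = $225.

$225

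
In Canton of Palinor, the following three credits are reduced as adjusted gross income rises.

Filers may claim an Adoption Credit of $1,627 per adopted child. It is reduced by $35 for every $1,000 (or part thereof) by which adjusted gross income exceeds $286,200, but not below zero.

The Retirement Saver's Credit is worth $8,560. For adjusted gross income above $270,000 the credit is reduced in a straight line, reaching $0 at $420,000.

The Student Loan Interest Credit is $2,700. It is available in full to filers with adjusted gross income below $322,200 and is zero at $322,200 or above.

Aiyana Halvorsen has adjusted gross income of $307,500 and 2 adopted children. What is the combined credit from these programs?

$11,604

Adoption Credit: base = 2 × $1,627 = $3,254. income exceeds $286,200 by $21,300, which is 22 full-or-partial $1,000 increments; reduction = 22 × $35 = $770, leaving $2,484.
Retirement Saver's Credit: $307,500 is $37,500 into a $150,000 phase-out range, leaving 112,500/150,000 of the credit: $8,560 × 112,500/150,000 = $6,420.
Student Loan Interest Credit: $307,500 is below the $322,200 cutoff, so the full $2,700 applies.
Total: $2,484 + $6,420 + $2,700 = $11,604.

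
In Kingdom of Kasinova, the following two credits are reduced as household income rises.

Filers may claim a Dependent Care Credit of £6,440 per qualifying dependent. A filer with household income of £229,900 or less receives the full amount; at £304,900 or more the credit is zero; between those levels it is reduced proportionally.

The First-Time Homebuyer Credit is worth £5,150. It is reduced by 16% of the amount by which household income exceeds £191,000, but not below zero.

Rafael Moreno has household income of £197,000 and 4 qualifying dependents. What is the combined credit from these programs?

£29,950

Dependent Care Credit: base = 4 × £6,440 = £25,760. £197,000 is at or below the £229,900 threshold, so the full £25,760 applies.
First-Time Homebuyer Credit: 16% of the £6,000 excess over £191,000 is £960; credit = £5,150 − £960 = £4,190.
Total: £25,760 + £4,190 = £29,950.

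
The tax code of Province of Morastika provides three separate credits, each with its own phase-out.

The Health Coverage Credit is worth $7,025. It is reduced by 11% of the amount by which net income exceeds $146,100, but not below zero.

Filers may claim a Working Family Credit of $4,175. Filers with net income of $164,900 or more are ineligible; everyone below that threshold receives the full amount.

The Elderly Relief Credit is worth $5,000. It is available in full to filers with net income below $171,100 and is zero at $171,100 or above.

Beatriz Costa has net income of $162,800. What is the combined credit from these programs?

Health Coverage Credit: 11% of the $16,700 excess over $146,100 is $1,837; credit = $7,025 − $1,837 = $5,188.
Working Family Credit: $162,800 is below the $164,900 cutoff, so the full $4,175 applies.
Elderly Relief Credit: $162,800 is below the $171,100 cutoff, so the full $5,000 applies.
Total: $5,188 + $4,175 + $5,000 = $14,363.

$14,363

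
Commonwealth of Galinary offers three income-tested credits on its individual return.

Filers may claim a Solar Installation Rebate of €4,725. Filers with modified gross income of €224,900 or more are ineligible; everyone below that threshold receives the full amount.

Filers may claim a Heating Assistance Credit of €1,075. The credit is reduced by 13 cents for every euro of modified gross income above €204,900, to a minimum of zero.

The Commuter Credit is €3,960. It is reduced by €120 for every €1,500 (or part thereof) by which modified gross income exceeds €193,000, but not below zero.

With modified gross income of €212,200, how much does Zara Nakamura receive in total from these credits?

Solar Installation Rebate: €212,200 is below the €224,900 cutoff, so the full €4,725 applies.
Heating Assistance Credit: 13% of the €7,300 excess over €204,900 is €949; credit = €1,075 − €949 = €126.
Commuter Credit: income exceeds €193,000 by €19,200, which is 13 full-or-partial €1,500 increments; reduction = 13 × €120 = €1,560, leaving €2,400.
Total: €4,725 + €126 + €2,400 = €7,251.

€7,251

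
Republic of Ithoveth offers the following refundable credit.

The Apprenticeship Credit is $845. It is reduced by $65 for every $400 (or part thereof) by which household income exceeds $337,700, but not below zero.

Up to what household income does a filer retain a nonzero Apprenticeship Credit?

$342,500

After 12 increments the reduction is 12 × $65 = $780, leaving $65; one more increment wipes it out. Increment 12 ends at excess 12 × $400 = $4,800, so the highest qualifying income is $337,700 + $4,800 = $342,500.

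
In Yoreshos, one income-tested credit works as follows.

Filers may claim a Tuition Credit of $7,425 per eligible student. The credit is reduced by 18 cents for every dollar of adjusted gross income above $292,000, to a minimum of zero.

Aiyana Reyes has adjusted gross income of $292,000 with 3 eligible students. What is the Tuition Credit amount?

Tuition Credit: base = 3 × $7,425 = $22,275. $292,000 is at or below the $292,000 threshold, so the full $22,275 applies.

$22,275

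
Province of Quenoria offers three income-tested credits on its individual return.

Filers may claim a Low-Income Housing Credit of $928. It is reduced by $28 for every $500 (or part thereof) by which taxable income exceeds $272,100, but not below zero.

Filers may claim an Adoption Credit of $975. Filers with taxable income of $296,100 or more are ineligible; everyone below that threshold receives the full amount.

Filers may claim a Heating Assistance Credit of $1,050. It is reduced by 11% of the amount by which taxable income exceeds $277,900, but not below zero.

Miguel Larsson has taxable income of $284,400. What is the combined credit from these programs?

Low-Income Housing Credit: income exceeds $272,100 by $12,300, which is 25 full-or-partial $500 increments; reduction = 25 × $28 = $700, leaving $228.
Adoption Credit: $284,400 is below the $296,100 cutoff, so the full $975 applies.
Heating Assistance Credit: 11% of the $6,500 excess over $277,900 is $715; credit = $1,050 − $715 = $335.
Total: $228 + $975 + $335 = $1,538.

$1,538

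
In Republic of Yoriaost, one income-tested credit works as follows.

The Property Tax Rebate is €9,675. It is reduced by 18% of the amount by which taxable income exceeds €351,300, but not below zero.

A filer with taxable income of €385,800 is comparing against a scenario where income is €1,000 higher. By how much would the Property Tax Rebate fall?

€180

At €385,800 — 18% of the €34,500 excess over €351,300 is €6,210; credit = €9,675 − €6,210 = €3,465.
At €386,800 — 18% of the €35,500 excess over €351,300 is €6,390; credit = €9,675 − €6,390 = €3,285.
Lost: €3,465 − €3,285 = €180.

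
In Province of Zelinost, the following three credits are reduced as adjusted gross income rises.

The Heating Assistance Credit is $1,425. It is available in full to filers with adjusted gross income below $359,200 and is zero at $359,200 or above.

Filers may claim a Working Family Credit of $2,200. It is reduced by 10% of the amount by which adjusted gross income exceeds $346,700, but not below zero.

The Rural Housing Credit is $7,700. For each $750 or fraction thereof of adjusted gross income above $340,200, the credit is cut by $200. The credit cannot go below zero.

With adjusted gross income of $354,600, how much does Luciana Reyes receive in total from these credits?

Heating Assistance Credit: $354,600 is below the $359,200 cutoff, so the full $1,425 applies.
Working Family Credit: 10% of the $7,900 excess over $346,700 is $790; credit = $2,200 − $790 = $1,410.
Rural Housing Credit: income exceeds $340,200 by $14,400, which is 20 full-or-partial $750 increments; reduction = 20 × $200 = $4,000, leaving $3,700.
Total: $1,425 + $1,410 + $3,700 = $6,535.

$6,535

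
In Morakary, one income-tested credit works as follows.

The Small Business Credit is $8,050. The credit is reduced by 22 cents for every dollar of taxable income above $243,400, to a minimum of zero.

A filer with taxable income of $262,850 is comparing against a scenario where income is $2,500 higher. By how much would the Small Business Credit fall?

At $262,850 — 22% of the $19,450 excess over $243,400 is $4,279; credit = $8,050 − $4,279 = $3,771.
At $265,350 — 22% of the $21,950 excess over $243,400 is $4,829; credit = $8,050 − $4,829 = $3,221.
Lost: $3,771 − $3,221 = $550.

$550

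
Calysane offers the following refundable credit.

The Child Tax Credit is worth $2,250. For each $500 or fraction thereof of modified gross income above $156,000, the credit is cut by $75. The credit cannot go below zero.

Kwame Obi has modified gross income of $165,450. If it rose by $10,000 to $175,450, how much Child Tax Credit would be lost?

At $165,450 — income exceeds $156,000 by $9,450, which is 19 full-or-partial $500 increments; reduction = 19 × $75 = $1,425, leaving $825.
At $175,450 — income exceeds $156,000 by $19,450 → 39 increments × $75 = $2,925 ≥ base, so the credit is $0.
Lost: $825 − $0 = $825.

$825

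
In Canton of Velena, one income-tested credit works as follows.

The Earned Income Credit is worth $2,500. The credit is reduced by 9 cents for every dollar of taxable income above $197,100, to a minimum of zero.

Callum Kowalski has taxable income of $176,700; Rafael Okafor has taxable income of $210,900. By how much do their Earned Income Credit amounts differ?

Callum ($176,700): Earned Income Credit: $176,700 is at or below the $197,100 threshold, so the full $2,500 applies.
Rafael ($210,900): Earned Income Credit: 9% of the $13,800 excess over $197,100 is $1,242; credit = $2,500 − $1,242 = $1,258.
Difference: |$2,500 − $1,258| = $1,242.

$1,242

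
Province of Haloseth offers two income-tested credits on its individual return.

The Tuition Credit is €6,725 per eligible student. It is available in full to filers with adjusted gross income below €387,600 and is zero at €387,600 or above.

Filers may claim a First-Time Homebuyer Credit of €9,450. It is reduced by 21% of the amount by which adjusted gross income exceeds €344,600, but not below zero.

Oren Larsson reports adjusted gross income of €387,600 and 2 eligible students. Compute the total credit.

Tuition Credit: base = 2 × €6,725 = €13,450. €387,600 meets or exceeds the €387,600 cutoff, so the credit is €0.
First-Time Homebuyer Credit: 21% of the €43,000 excess over €344,600 is €9,030; credit = €9,450 − €9,030 = €420.
Total: €0 + €420 = €420.

€420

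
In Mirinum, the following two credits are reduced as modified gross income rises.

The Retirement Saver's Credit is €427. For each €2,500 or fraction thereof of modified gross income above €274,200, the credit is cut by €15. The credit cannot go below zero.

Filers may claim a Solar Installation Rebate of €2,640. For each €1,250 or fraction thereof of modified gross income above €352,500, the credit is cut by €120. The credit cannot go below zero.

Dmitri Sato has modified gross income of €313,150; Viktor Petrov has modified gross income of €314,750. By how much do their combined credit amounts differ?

Dmitri (€313,150): Retirement Saver's Credit: income exceeds €274,200 by €38,950, which is 16 full-or-partial €2,500 increments; reduction = 16 × €15 = €240, leaving €187. Solar Installation Rebate: €313,150 is at or below the €352,500 threshold, so the full €2,640 applies. total €187 + €2,640 = €2,827
Viktor (€314,750): Retirement Saver's Credit: income exceeds €274,200 by €40,550, which is 17 full-or-partial €2,500 increments; reduction = 17 × €15 = €255, leaving €172. Solar Installation Rebate: €314,750 is at or below the €352,500 threshold, so the full €2,640 applies. total €172 + €2,640 = €2,812
Difference: |€2,827 − €2,812| = €15.

€15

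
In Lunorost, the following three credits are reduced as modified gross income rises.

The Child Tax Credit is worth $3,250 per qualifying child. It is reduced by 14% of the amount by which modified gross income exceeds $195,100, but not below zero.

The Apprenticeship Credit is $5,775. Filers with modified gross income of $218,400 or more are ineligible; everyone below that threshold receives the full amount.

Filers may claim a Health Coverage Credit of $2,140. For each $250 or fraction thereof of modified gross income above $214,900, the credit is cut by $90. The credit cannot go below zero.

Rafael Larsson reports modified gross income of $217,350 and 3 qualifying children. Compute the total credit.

$13,650

Child Tax Credit: base = 3 × $3,250 = $9,750. 14% of the $22,250 excess over $195,100 is $3,115; credit = $9,750 − $3,115 = $6,635.
Apprenticeship Credit: $217,350 is below the $218,400 cutoff, so the full $5,775 applies.
Health Coverage Credit: income exceeds $214,900 by $2,450, which is 10 full-or-partial $250 increments; reduction = 10 × $90 = $900, leaving $1,240.
Total: $6,635 + $5,775 + $1,240 = $13,650.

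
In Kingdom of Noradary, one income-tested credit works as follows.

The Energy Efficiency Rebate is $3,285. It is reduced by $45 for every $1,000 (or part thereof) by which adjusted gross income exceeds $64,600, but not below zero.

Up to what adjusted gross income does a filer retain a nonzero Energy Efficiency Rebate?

$136,600

After 72 increments the reduction is 72 × $45 = $3,240, leaving $45; one more increment wipes it out. Increment 72 ends at excess 72 × $1,000 = $72,000, so the highest qualifying income is $64,600 + $72,000 = $136,600.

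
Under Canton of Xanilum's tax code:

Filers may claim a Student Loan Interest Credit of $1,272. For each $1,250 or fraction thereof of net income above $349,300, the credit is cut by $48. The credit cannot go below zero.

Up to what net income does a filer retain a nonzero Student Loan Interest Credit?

After 26 increments the reduction is 26 × $48 = $1,248, leaving $24; one more increment wipes it out. Increment 26 ends at excess 26 × $1,250 = $32,500, so the highest qualifying income is $349,300 + $32,500 = $381,800.

$381,800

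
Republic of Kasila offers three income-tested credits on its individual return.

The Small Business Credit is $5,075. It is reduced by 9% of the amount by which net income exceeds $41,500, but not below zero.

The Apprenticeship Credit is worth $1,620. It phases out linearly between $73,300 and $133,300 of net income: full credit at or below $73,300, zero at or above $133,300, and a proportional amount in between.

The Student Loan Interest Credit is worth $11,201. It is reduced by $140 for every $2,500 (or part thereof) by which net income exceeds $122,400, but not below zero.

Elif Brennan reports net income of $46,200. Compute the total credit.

$17,473

Small Business Credit: 9% of the $4,700 excess over $41,500 is $423; credit = $5,075 − $423 = $4,652.
Apprenticeship Credit: $46,200 is at or below the $73,300 threshold, so the full $1,620 applies.
Student Loan Interest Credit: $46,200 is at or below the $122,400 threshold, so the full $11,201 applies.
Total: $4,652 + $1,620 + $11,201 = $17,473.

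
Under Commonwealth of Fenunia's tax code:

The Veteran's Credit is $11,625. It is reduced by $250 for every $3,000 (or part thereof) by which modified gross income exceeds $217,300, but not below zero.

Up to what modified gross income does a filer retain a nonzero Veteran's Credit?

After 46 increments the reduction is 46 × $250 = $11,500, leaving $125; one more increment wipes it out. Increment 46 ends at excess 46 × $3,000 = $138,000, so the highest qualifying income is $217,300 + $138,000 = $355,300.

$355,300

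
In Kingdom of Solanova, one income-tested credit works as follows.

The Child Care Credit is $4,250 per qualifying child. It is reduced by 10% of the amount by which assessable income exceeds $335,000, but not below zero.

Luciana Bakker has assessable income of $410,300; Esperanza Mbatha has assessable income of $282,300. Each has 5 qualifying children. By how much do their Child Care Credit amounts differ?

Luciana ($410,300): Child Care Credit: base = 5 × $4,250 = $21,250. 10% of the $75,300 excess over $335,000 is $7,530; credit = $21,250 − $7,530 = $13,720.
Esperanza ($282,300): Child Care Credit: base = 5 × $4,250 = $21,250. $282,300 is at or below the $335,000 threshold, so the full $21,250 applies.
Difference: |$13,720 − $21,250| = $7,530.

$7,530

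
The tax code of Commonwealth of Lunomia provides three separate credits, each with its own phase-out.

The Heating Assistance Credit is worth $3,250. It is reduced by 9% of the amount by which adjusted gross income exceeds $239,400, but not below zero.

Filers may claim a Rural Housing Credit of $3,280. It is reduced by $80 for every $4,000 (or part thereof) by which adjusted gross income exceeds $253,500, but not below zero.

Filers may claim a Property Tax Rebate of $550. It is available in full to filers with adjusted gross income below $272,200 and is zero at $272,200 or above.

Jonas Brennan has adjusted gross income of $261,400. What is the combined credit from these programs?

Heating Assistance Credit: 9% of the $22,000 excess over $239,400 is $1,980; credit = $3,250 − $1,980 = $1,270.
Rural Housing Credit: income exceeds $253,500 by $7,900, which is 2 full-or-partial $4,000 increments; reduction = 2 × $80 = $160, leaving $3,120.
Property Tax Rebate: $261,400 is below the $272,200 cutoff, so the full $550 applies.
Total: $1,270 + $3,120 + $550 = $4,940.

$4,940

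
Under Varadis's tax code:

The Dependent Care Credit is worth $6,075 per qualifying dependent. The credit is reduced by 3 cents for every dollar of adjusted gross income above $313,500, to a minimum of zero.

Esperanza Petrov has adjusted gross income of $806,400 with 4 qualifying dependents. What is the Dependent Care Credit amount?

$9,513

Dependent Care Credit: base = 4 × $6,075 = $24,300. 3% of the $492,900 excess over $313,500 is $14,787; credit = $24,300 − $14,787 = $9,513.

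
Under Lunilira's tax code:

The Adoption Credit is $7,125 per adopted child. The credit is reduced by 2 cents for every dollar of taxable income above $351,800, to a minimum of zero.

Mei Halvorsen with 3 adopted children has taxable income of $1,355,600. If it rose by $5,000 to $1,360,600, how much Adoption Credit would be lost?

At $1,355,600 — base = 3 × $7,125 = $21,375. 2% of the $1,003,800 excess over $351,800 is $20,076; credit = $21,375 − $20,076 = $1,299.
At $1,360,600 — base = 3 × $7,125 = $21,375. 2% of the $1,008,800 excess over $351,800 is $20,176; credit = $21,375 − $20,176 = $1,199.
Lost: $1,299 − $1,199 = $100.

$100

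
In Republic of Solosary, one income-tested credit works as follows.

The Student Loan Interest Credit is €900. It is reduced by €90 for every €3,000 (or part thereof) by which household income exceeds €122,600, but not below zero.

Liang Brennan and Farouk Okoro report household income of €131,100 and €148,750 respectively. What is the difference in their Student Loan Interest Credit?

€540

Liang (€131,100): Student Loan Interest Credit: income exceeds €122,600 by €8,500, which is 3 full-or-partial €3,000 increments; reduction = 3 × €90 = €270, leaving €630.
Farouk (€148,750): Student Loan Interest Credit: income exceeds €122,600 by €26,150, which is 9 full-or-partial €3,000 increments; reduction = 9 × €90 = €810, leaving €90.
Difference: |€630 − €90| = €540.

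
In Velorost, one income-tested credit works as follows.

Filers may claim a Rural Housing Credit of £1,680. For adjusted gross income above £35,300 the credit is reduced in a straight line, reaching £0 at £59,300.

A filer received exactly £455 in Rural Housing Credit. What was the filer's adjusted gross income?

£52,800

£455 is 455/1,680 of the full £1,680, so 1,225/1,680 of the £24,000 range has been used: income = £35,300 + £24,000 × 1,225/1,680 = £52,800.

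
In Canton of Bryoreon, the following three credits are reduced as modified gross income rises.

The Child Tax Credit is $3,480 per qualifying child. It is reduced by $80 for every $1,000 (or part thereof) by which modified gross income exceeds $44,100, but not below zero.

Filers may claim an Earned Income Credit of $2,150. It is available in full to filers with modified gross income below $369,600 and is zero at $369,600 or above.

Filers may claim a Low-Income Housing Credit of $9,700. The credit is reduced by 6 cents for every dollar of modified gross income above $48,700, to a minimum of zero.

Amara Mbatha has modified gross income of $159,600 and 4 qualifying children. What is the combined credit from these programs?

Child Tax Credit: base = 4 × $3,480 = $13,920. income exceeds $44,100 by $115,500, which is 116 full-or-partial $1,000 increments; reduction = 116 × $80 = $9,280, leaving $4,640.
Earned Income Credit: $159,600 is below the $369,600 cutoff, so the full $2,150 applies.
Low-Income Housing Credit: 6% of the $110,900 excess over $48,700 is $6,654; credit = $9,700 − $6,654 = $3,046.
Total: $4,640 + $2,150 + $3,046 = $9,836.

$9,836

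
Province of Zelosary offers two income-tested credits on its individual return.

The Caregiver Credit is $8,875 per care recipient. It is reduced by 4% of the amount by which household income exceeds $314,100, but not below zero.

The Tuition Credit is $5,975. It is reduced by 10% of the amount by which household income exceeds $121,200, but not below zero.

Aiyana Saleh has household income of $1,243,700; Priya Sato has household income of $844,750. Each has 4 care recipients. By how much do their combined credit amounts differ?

Aiyana ($1,243,700): Caregiver Credit: base = 4 × $8,875 = $35,500. 4% of the $929,600 excess over $314,100 is $37,184 ≥ base, so the credit is $0. Tuition Credit: 10% of the $1,122,500 excess over $121,200 is $112,250 ≥ base, so the credit is $0. total $0 + $0 = $0
Priya ($844,750): Caregiver Credit: base = 4 × $8,875 = $35,500. 4% of the $530,650 excess over $314,100 is $21,226; credit = $35,500 − $21,226 = $14,274. Tuition Credit: 10% of the $723,550 excess over $121,200 is $72,355 ≥ base, so the credit is $0. total $14,274 + $0 = $14,274
Difference: |$0 − $14,274| = $14,274.

$14,274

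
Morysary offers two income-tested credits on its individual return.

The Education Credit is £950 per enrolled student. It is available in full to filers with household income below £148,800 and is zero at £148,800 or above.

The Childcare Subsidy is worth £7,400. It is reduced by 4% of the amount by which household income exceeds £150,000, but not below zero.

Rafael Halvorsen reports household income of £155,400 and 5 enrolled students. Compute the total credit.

£7,184

Education Credit: base = 5 × £950 = £4,750. £155,400 meets or exceeds the £148,800 cutoff, so the credit is £0.
Childcare Subsidy: 4% of the £5,400 excess over £150,000 is £216; credit = £7,400 − £216 = £7,184.
Total: £0 + £7,184 = £7,184.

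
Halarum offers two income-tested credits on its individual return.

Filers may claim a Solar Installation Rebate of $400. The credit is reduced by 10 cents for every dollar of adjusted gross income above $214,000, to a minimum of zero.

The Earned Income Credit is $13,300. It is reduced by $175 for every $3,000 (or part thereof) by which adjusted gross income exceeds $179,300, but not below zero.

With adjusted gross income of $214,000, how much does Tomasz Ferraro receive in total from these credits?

$11,600

Solar Installation Rebate: $214,000 is at or below the $214,000 threshold, so the full $400 applies.
Earned Income Credit: income exceeds $179,300 by $34,700, which is 12 full-or-partial $3,000 increments; reduction = 12 × $175 = $2,100, leaving $11,200.
Total: $400 + $11,200 = $11,600.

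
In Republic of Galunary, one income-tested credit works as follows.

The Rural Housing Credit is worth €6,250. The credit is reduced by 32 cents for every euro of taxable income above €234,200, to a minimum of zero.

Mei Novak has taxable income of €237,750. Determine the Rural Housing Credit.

€5,114

Rural Housing Credit: 32% of the €3,550 excess over €234,200 is €1,136; credit = €6,250 − €1,136 = €5,114.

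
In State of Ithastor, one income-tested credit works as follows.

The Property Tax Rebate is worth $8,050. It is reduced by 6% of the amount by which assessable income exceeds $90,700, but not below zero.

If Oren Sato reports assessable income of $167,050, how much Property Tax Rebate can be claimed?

Property Tax Rebate: 6% of the $76,350 excess over $90,700 is $4,581; credit = $8,050 − $4,581 = $3,469.

$3,469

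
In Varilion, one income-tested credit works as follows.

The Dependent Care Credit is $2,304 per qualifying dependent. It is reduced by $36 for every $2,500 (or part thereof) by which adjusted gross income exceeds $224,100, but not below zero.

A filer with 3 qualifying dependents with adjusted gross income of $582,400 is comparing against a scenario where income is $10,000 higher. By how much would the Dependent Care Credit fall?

$144

At $582,400 — base = 3 × $2,304 = $6,912. income exceeds $224,100 by $358,300, which is 144 full-or-partial $2,500 increments; reduction = 144 × $36 = $5,184, leaving $1,728.
At $592,400 — base = 3 × $2,304 = $6,912. income exceeds $224,100 by $368,300, which is 148 full-or-partial $2,500 increments; reduction = 148 × $36 = $5,328, leaving $1,584.
Lost: $1,728 − $1,584 = $144.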